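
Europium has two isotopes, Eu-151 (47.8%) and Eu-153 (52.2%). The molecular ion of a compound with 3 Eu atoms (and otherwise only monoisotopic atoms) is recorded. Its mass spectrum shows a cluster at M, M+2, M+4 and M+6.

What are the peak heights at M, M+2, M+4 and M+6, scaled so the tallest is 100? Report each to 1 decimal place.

Expanding (0.478 + 0.522)^3:
P(M) = 0.478^3 = 0.109215
P(M+2) = 3 × 0.478^2 × 0.522^1 = 0.357806
P(M+4) = 3 × 0.478^1 × 0.522^2 = 0.390742
P(M+6) = 0.522^3 = 0.142237
The M+4 peak is largest (0.390742); scaling to 100 gives 28.0 : 91.6 : 100.0 : 36.4.

28.0 : 91.6 : 100.0 : 36.4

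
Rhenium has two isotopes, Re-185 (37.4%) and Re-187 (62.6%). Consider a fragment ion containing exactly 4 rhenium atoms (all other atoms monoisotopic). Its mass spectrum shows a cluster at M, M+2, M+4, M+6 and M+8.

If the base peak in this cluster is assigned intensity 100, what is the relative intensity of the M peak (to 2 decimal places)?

5.33

(0.374 + 0.626)^4 gives M 0.0196, M+2 0.1310, M+4 0.3289, M+6 0.3670, M+8 0.1536; the largest is M+6.
P(M+6) = C(4,3) × 0.374^1 × 0.626^3 = 4 × 0.3740 × 0.24531438 = 0.366990 (base)
P(M) = C(4,0) × 0.374^4 × 0.626^0 = 1 × 0.0195653 × 1.0000 = 0.019565
Relative intensity = 0.019565 / 0.366990 × 100 = 5.33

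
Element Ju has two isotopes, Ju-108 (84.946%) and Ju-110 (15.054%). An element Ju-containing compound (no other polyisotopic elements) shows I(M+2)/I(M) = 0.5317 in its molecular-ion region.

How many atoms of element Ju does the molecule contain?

3

For n independent Ju atoms, I(M+2)/I(M) = n · (abundance Ju-110) / (abundance Ju-108) = n · 0.15054/0.84946.
n = 0.5317 × 0.84946/0.15054 = 3.00 ≈ 3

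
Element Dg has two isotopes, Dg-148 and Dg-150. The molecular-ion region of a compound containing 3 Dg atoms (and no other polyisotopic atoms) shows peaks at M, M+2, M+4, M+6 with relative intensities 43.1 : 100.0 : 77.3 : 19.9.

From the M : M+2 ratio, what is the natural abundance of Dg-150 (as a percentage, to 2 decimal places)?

43.61%

Write p for the Dg-148 fraction. I(M+2)/I(M) = [C(3,1)·p^2·(1−p)] / p^3 = 3·(1−p)/p = 100.0/43.1 = 2.3202
(1−p)/p = 2.3202/3 = 0.7734  ⇒  p = 1/(1 + 0.7734) = 0.5639
Dg-148: 56.39%, Dg-150: 43.61%.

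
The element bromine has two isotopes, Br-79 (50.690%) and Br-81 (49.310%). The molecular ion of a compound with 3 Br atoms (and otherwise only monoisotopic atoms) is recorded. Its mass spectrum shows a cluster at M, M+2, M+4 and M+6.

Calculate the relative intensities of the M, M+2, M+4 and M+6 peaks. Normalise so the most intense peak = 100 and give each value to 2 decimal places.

34.27 : 100.00 : 97.28 : 31.54

The 3 Br atoms are independent, so intensities follow the terms of (0.50690 + 0.49310)^3.
P(M) = 0.50690^3 = 0.130247
P(M+2) = 3 × 0.50690^2 × 0.49310^1 = 0.380103
P(M+4) = 3 × 0.50690^1 × 0.49310^2 = 0.369755
P(M+6) = 0.49310^3 = 0.119896
The M+2 peak is largest (0.380103); scaling to 100 gives 34.27 : 100.00 : 97.28 : 31.54.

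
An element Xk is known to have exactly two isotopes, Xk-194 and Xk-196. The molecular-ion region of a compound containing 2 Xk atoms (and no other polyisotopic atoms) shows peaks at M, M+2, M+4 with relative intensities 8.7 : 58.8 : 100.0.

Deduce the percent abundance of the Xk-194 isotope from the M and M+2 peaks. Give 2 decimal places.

Let p = fractional abundance of Xk-194. I(M+2)/I(M) = [C(2,1)·p^1·(1−p)] / p^2 = 2·(1−p)/p = 58.8/8.7 = 6.7586
(1−p)/p = 6.7586/2 = 3.3793  ⇒  p = 1/(1 + 3.3793) = 0.2283
Xk-194: 22.83%, Xk-196: 77.17%.

22.83%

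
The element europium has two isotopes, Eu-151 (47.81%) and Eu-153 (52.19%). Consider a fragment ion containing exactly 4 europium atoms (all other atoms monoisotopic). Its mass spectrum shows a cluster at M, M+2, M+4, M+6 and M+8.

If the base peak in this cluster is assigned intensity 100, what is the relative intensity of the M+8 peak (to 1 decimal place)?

Binomial terms of (0.4781 + 0.5219)^4: M 0.0522, M+2 0.2281, M+4 0.3736, M+6 0.2719, M+8 0.0742 → M+4 is the base peak.
P(M+4) = C(4,2) × 0.4781^2 × 0.5219^2 = 6 × 0.22857961 × 0.27237961 = 0.373563 (base)
P(M+8) = C(4,4) × 0.4781^0 × 0.5219^4 = 1 × 1.0000 × 0.07419065 = 0.074191
Relative intensity = 0.074191 / 0.373563 × 100 = 19.9

19.9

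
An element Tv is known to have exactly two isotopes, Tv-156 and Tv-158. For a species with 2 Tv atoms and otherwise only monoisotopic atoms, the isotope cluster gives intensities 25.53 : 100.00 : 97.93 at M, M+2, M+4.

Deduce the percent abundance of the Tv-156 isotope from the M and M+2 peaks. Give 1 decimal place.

33.8%

If p is the fraction of Tv that is Tv-156, then I(M+2)/I(M) = [C(2,1)·p^1·(1−p)] / p^2 = 2·(1−p)/p = 100.00/25.53 = 3.9170
(1−p)/p = 3.9170/2 = 1.9585  ⇒  p = 1/(1 + 1.9585) = 0.3380
Tv-156: 33.8%, Tv-158: 66.2%.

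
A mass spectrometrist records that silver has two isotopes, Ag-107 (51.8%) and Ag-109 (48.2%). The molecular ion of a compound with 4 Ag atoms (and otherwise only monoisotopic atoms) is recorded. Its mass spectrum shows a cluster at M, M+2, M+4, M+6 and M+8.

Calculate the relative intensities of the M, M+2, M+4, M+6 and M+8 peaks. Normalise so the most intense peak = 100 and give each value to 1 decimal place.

Each Ag atom is independently Ag-107 (p = 0.518) or Ag-109 (q = 0.482); the cluster is the binomial expansion (p + q)^4.
P(M) = 0.518^4 = 0.071998
P(M+2) = 4 × 0.518^3 × 0.482^1 = 0.267976
P(M+4) = 6 × 0.518^2 × 0.482^2 = 0.374029
P(M+6) = 4 × 0.518^1 × 0.482^3 = 0.232023
P(M+8) = 0.482^4 = 0.053974
The M+4 peak is largest (0.374029); scaling to 100 gives 19.2 : 71.6 : 100.0 : 62.0 : 14.4.

19.2 : 71.6 : 100.0 : 62.0 : 14.4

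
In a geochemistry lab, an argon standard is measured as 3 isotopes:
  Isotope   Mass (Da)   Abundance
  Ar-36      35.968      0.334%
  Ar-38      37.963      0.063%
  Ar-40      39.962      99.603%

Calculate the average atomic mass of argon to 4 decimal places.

Weight each isotope mass by its fractional abundance: 0.00334 × 35.968 + 0.00063 × 37.963 + 0.99603 × 39.962
= 0.12013 + 0.02392 + 39.80335 = 39.94740 Da

39.9474 Da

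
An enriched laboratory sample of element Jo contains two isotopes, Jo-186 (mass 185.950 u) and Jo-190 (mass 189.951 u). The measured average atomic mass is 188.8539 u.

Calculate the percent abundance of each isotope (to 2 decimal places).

Let x be the fractional abundance of Jo-186; then Jo-190 has abundance 1 − x.
185.950·x + 189.951·(1 − x) = 188.8539
(185.950 − 189.951)·x = 188.8539 − 189.951
x = -1.0971 / -4.001 = 0.27421 → 27.42% Jo-186, 72.58% Jo-190.

Jo-186: 27.42%, Jo-190: 72.58%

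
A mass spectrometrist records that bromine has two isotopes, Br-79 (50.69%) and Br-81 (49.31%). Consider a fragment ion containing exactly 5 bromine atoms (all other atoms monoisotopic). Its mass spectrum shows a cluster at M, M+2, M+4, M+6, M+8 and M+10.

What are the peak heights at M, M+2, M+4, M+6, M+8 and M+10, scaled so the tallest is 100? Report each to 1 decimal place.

10.6 : 51.4 : 100.0 : 97.3 : 47.3 : 9.2

Expanding (0.5069 + 0.4931)^5:
P(M) = 0.5069^5 = 0.033467
P(M+2) = 5 × 0.5069^4 × 0.4931^1 = 0.162777
P(M+4) = 10 × 0.5069^3 × 0.4931^2 = 0.316692
P(M+6) = 10 × 0.5069^2 × 0.4931^3 = 0.308070
P(M+8) = 5 × 0.5069^1 × 0.4931^4 = 0.149842
P(M+10) = 0.4931^5 = 0.029152
The M+4 peak is largest (0.316692); scaling to 100 gives 10.6 : 51.4 : 100.0 : 97.3 : 47.3 : 9.2.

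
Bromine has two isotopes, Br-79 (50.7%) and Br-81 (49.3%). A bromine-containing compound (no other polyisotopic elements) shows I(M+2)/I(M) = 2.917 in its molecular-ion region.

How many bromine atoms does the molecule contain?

3

With n Br atoms, P(M+2)/P(M) = C(n,1)·p^(n−1)q / p^n = n·q/p = n · 0.493/0.507.
n = 2.917 × 0.507/0.493 = 3.00 ≈ 3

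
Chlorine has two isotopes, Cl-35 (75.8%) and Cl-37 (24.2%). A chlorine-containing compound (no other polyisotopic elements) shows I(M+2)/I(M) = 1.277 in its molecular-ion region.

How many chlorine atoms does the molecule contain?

The M+2/M ratio from n Cl atoms is n · q/p = n · 0.242/0.758.
n = 1.277 × 0.758/0.242 = 4.00 ≈ 4

4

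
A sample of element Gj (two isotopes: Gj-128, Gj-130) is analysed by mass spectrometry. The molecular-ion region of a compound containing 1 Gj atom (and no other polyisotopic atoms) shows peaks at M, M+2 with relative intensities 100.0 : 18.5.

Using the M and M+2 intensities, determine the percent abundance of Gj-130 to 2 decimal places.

Let p = fractional abundance of Gj-128. I(M+2)/I(M) = [C(1,1)·p^0·(1−p)] / p^1 = 1·(1−p)/p = 18.5/100.0 = 0.1850
(1−p)/p = 0.1850/1 = 0.1850  ⇒  p = 1/(1 + 0.1850) = 0.8439
Gj-128: 84.39%, Gj-130: 15.61%.

15.61%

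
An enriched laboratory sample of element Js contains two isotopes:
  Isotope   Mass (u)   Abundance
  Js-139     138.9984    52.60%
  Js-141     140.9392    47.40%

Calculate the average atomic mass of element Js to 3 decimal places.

139.918 u

Weight each isotope mass by its fractional abundance: 0.5260 × 138.9984 + 0.4740 × 140.9392
= 73.11316 + 66.80518 = 139.91834 u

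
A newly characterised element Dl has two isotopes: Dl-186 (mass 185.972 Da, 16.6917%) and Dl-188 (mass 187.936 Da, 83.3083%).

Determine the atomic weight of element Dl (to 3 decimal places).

Ar = Σ fᵢ·mᵢ = 0.166917 × 185.972 + 0.833083 × 187.936
= 31.0419 + 156.5663 = 187.6082 Da

187.608 Da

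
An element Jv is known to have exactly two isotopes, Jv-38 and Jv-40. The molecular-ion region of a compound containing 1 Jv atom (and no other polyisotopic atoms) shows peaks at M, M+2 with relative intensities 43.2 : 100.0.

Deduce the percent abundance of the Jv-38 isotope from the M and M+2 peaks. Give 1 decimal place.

Write p for the Jv-38 fraction. I(M+2)/I(M) = [C(1,1)·p^0·(1−p)] / p^1 = 1·(1−p)/p = 100.0/43.2 = 2.3148
(1−p)/p = 2.3148/1 = 2.3148  ⇒  p = 1/(1 + 2.3148) = 0.3017
Jv-38: 30.2%, Jv-40: 69.8%.

30.2%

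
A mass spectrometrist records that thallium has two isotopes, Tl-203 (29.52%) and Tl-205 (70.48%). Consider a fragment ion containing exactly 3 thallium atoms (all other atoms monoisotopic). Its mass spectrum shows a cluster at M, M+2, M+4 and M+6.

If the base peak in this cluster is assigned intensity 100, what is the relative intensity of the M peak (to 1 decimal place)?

(0.2952 + 0.7048)^3 gives M 0.0257, M+2 0.1843, M+4 0.4399, M+6 0.3501; the largest is M+4.
P(M+4) = C(3,2) × 0.2952^1 × 0.7048^2 = 3 × 0.2952 × 0.49674304 = 0.439916 (base)
P(M) = C(3,0) × 0.2952^3 × 0.7048^0 = 1 × 0.02572463 × 1.0000 = 0.025725
Relative intensity = 0.025725 / 0.439916 × 100 = 5.8

5.8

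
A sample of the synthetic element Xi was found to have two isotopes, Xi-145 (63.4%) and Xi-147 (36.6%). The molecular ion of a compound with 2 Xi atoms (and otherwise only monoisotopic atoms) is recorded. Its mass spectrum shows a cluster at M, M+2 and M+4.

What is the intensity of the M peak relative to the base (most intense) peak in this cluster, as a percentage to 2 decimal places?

Term probabilities: M 0.4020, M+2 0.4641, M+4 0.1340. Base peak = M+2.
P(M+2) = C(2,1) × 0.634^1 × 0.366^1 = 2 × 0.6340 × 0.3660 = 0.464088 (base)
P(M) = C(2,0) × 0.634^2 × 0.366^0 = 1 × 0.401956 × 1.0000 = 0.401956
Relative intensity = 0.401956 / 0.464088 × 100 = 86.61

86.61%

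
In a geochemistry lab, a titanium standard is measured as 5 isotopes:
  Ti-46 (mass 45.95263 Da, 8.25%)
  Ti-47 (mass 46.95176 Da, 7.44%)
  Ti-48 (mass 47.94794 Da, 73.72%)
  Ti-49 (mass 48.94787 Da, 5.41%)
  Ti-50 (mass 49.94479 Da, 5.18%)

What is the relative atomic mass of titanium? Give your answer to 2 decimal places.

47.87 Da

Ar = Σ fᵢ·mᵢ = 0.0825 × 45.95263 + 0.0744 × 46.95176 + 0.7372 × 47.94794 + 0.0541 × 48.94787 + 0.0518 × 49.94479
= 3.791092 + 3.493211 + 35.347221 + 2.648080 + 2.587140 = 47.866744 Da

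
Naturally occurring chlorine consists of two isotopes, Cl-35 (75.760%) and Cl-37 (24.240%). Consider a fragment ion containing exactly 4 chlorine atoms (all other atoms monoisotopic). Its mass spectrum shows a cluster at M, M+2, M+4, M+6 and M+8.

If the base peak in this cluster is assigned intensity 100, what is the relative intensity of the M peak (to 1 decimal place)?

78.1

Term probabilities: M 0.3294, M+2 0.4216, M+4 0.2023, M+6 0.0432, M+8 0.0035. Base peak = M+2.
P(M+2) = C(4,1) × 0.75760^3 × 0.24240^1 = 4 × 0.4348304 × 0.2424 = 0.421612 (base)
P(M) = C(4,0) × 0.75760^4 × 0.24240^0 = 1 × 0.32942751 × 1.0000 = 0.329428
Relative intensity = 0.329428 / 0.421612 × 100 = 78.1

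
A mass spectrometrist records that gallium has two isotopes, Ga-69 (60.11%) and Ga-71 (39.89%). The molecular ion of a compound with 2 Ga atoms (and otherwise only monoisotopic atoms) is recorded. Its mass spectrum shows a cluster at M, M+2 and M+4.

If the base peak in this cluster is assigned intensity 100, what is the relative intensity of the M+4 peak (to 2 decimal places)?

33.18

(0.6011 + 0.3989)^2 gives M 0.3613, M+2 0.4796, M+4 0.1591; the largest is M+2.
P(M+2) = C(2,1) × 0.6011^1 × 0.3989^1 = 2 × 0.6011 × 0.3989 = 0.479558 (base)
P(M+4) = C(2,2) × 0.6011^0 × 0.3989^2 = 1 × 1.0000 × 0.15912121 = 0.159121
Relative intensity = 0.159121 / 0.479558 × 100 = 33.18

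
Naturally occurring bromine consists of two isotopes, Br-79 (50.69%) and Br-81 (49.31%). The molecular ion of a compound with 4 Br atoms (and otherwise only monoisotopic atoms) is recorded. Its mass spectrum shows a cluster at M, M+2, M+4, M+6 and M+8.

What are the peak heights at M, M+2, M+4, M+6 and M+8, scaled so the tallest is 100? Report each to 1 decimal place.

17.6 : 68.5 : 100.0 : 64.9 : 15.8

Each Br atom is independently Br-79 (p = 0.5069) or Br-81 (q = 0.4931); the cluster is the binomial expansion (p + q)^4.
P(M) = 0.5069^4 = 0.066022
P(M+2) = 4 × 0.5069^3 × 0.4931^1 = 0.256899
P(M+4) = 6 × 0.5069^2 × 0.4931^2 = 0.374857
P(M+6) = 4 × 0.5069^1 × 0.4931^3 = 0.243101
P(M+8) = 0.4931^4 = 0.059121
The M+4 peak is largest (0.374857); scaling to 100 gives 17.6 : 68.5 : 100.0 : 64.9 : 15.8.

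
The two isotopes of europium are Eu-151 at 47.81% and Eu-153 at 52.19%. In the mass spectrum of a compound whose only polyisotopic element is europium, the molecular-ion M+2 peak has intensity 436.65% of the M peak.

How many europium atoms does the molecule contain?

With n Eu atoms, P(M+2)/P(M) = C(n,1)·p^(n−1)q / p^n = n·q/p = n · 0.5219/0.4781.
n = 4.3665 × 0.4781/0.5219 = 4.00 ≈ 4

4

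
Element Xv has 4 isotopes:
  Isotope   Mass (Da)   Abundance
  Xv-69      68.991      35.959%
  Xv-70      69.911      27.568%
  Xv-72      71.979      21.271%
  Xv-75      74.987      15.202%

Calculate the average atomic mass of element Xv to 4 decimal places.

70.7917 Da

Average mass = Σ (abundance × isotope mass) = 0.35959 × 68.991 + 0.27568 × 69.911 + 0.21271 × 71.979 + 0.15202 × 74.987
= 24.80847 + 19.27306 + 15.31065 + 11.39952 = 70.79170 Da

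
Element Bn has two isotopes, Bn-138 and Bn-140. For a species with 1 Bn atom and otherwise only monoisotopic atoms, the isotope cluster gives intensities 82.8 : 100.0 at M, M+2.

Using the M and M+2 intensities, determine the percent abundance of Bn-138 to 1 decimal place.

Write p for the Bn-138 fraction. I(M+2)/I(M) = [C(1,1)·p^0·(1−p)] / p^1 = 1·(1−p)/p = 100.0/82.8 = 1.2077
(1−p)/p = 1.2077/1 = 1.2077  ⇒  p = 1/(1 + 1.2077) = 0.4530
Bn-138: 45.3%, Bn-140: 54.7%.

45.3%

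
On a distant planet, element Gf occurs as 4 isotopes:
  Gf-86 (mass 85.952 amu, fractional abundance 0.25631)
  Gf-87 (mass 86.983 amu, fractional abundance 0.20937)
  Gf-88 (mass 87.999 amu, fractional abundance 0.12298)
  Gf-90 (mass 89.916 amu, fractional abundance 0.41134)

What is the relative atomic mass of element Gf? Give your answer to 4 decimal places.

The abundance-weighted mean is 0.25631 × 85.952 + 0.20937 × 86.983 + 0.12298 × 87.999 + 0.41134 × 89.916
= 22.03036 + 18.21163 + 10.82212 + 36.98605 = 88.05016 amu

88.0502 amu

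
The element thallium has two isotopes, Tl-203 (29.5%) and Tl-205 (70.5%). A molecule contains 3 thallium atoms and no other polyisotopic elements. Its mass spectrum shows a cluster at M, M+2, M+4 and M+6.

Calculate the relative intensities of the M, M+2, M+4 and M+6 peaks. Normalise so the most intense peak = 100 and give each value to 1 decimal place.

Each Tl atom is independently Tl-203 (p = 0.295) or Tl-205 (q = 0.705); the cluster is the binomial expansion (p + q)^3.
P(M) = 0.295^3 = 0.025672
P(M+2) = 3 × 0.295^2 × 0.705^1 = 0.184058
P(M+4) = 3 × 0.295^1 × 0.705^2 = 0.439867
P(M+6) = 0.705^3 = 0.350403
The M+4 peak is largest (0.439867); scaling to 100 gives 5.8 : 41.8 : 100.0 : 79.7.

5.8 : 41.8 : 100.0 : 79.7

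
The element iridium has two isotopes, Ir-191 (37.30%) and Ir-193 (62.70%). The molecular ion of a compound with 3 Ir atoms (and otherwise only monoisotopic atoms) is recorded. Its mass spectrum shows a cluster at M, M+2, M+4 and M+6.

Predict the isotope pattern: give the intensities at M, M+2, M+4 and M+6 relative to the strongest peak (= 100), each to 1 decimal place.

The 3 Ir atoms are independent, so intensities follow the terms of (0.3730 + 0.6270)^3.
P(M) = 0.3730^3 = 0.051895
P(M+2) = 3 × 0.3730^2 × 0.6270^1 = 0.261702
P(M+4) = 3 × 0.3730^1 × 0.6270^2 = 0.439911
P(M+6) = 0.6270^3 = 0.246492
The M+4 peak is largest (0.439911); scaling to 100 gives 11.8 : 59.5 : 100.0 : 56.0.

11.8 : 59.5 : 100.0 : 56.0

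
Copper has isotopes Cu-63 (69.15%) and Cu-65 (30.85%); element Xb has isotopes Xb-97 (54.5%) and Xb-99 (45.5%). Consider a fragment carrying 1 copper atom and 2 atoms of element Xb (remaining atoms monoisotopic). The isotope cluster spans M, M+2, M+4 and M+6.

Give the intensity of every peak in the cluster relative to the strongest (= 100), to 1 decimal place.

47.3 : 100.0 : 68.1 : 14.7

Copper pattern (n=1): 0.6915 : 0.3085
Element Xb pattern (n=2): 0.297025 : 0.49595 : 0.207025
Convolve the two distributions (both contribute in 2-u steps):
  M: 0.6915×0.297025 = 0.205393
  M+2: 0.6915×0.49595 + 0.3085×0.297025 = 0.434582
  M+4: 0.6915×0.207025 + 0.3085×0.49595 = 0.296158
  M+6: 0.3085×0.207025 = 0.063867
Scale to base peak (0.434582) = 100: 47.3 : 100.0 : 68.1 : 14.7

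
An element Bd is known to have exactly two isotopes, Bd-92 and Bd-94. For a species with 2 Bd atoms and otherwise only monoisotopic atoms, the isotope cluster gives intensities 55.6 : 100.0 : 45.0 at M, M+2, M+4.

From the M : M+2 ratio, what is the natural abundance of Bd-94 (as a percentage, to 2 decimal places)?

Write p for the Bd-92 fraction. I(M+2)/I(M) = [C(2,1)·p^1·(1−p)] / p^2 = 2·(1−p)/p = 100.0/55.6 = 1.7986
(1−p)/p = 1.7986/2 = 0.8993  ⇒  p = 1/(1 + 0.8993) = 0.5265
Bd-92: 52.65%, Bd-94: 47.35%.

47.35%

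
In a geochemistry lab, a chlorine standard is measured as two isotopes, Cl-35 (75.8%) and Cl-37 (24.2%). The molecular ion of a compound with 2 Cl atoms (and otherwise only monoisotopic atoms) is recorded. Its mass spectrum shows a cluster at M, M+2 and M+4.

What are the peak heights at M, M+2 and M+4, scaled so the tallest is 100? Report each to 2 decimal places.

100.00 : 63.85 : 10.19

The 2 Cl atoms are independent, so intensities follow the terms of (0.758 + 0.242)^2.
P(M) = 0.758^2 = 0.574564
P(M+2) = 2 × 0.758^1 × 0.242^1 = 0.366872
P(M+4) = 0.242^2 = 0.058564
The M peak is largest (0.574564); scaling to 100 gives 100.00 : 63.85 : 10.19.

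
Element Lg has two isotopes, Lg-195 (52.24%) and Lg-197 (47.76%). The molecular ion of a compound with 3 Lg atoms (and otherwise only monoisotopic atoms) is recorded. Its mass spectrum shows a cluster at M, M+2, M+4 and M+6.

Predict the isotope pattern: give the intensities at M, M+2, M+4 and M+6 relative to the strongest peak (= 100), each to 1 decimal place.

The 3 Lg atoms are independent, so intensities follow the terms of (0.5224 + 0.4776)^3.
P(M) = 0.5224^3 = 0.142564
P(M+2) = 3 × 0.5224^2 × 0.4776^1 = 0.391014
P(M+4) = 3 × 0.5224^1 × 0.4776^2 = 0.357481
P(M+6) = 0.4776^3 = 0.108941
The M+2 peak is largest (0.391014); scaling to 100 gives 36.5 : 100.0 : 91.4 : 27.9.

36.5 : 100.0 : 91.4 : 27.9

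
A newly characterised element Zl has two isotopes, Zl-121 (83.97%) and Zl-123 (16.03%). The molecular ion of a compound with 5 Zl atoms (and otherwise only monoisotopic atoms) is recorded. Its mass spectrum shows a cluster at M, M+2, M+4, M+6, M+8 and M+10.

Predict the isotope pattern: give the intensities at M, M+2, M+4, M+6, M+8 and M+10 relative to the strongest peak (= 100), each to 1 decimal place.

The 5 Zl atoms are independent, so intensities follow the terms of (0.8397 + 0.1603)^5.
P(M) = 0.8397^5 = 0.417466
P(M+2) = 5 × 0.8397^4 × 0.1603^1 = 0.398474
P(M+4) = 10 × 0.8397^3 × 0.1603^2 = 0.152139
P(M+6) = 10 × 0.8397^2 × 0.1603^3 = 0.029043
P(M+8) = 5 × 0.8397^1 × 0.1603^4 = 0.002772
P(M+10) = 0.1603^5 = 0.000106
The M peak is largest (0.417466); scaling to 100 gives 100.0 : 95.5 : 36.4 : 7.0 : 0.7 : 0.0.

100.0 : 95.5 : 36.4 : 7.0 : 0.7 : 0.0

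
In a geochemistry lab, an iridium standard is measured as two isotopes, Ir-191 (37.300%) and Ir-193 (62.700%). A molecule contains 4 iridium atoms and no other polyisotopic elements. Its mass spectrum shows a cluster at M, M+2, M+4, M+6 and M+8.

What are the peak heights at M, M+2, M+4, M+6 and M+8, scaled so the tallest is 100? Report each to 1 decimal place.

Expanding (0.37300 + 0.62700)^4:
P(M) = 0.37300^4 = 0.019357
P(M+2) = 4 × 0.37300^3 × 0.62700^1 = 0.130153
P(M+4) = 6 × 0.37300^2 × 0.62700^2 = 0.328174
P(M+6) = 4 × 0.37300^1 × 0.62700^3 = 0.367766
P(M+8) = 0.62700^4 = 0.154550
The M+6 peak is largest (0.367766); scaling to 100 gives 5.3 : 35.4 : 89.2 : 100.0 : 42.0.

5.3 : 35.4 : 89.2 : 100.0 : 42.0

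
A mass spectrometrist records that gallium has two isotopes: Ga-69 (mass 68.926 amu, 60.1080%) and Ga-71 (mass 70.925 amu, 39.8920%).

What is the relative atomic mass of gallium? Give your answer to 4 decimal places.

Weight each isotope mass by its fractional abundance: 0.601080 × 68.926 + 0.398920 × 70.925
= 41.43004 + 28.29340 = 69.72344 amu

69.7234 amu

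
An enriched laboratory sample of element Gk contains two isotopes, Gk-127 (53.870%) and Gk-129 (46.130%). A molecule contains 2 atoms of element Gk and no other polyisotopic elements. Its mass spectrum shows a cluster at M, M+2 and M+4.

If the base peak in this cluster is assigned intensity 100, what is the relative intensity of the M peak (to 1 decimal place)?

58.4

Term probabilities: M 0.2902, M+2 0.4970, M+4 0.2128. Base peak = M+2.
P(M+2) = C(2,1) × 0.53870^1 × 0.46130^1 = 2 × 0.5387 × 0.4613 = 0.497005 (base)
P(M) = C(2,0) × 0.53870^2 × 0.46130^0 = 1 × 0.29019769 × 1.0000 = 0.290198
Relative intensity = 0.290198 / 0.497005 × 100 = 58.4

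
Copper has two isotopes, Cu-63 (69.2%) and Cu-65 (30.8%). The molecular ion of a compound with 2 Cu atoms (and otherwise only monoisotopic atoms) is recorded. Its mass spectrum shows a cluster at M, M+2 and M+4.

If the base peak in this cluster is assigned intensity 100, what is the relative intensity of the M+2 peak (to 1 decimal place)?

Term probabilities: M 0.4789, M+2 0.4263, M+4 0.0949. Base peak = M.
P(M) = C(2,0) × 0.692^2 × 0.308^0 = 1 × 0.478864 × 1.0000 = 0.478864 (base)
P(M+2) = C(2,1) × 0.692^1 × 0.308^1 = 2 × 0.6920 × 0.3080 = 0.426272
Relative intensity = 0.426272 / 0.478864 × 100 = 89.0

89.0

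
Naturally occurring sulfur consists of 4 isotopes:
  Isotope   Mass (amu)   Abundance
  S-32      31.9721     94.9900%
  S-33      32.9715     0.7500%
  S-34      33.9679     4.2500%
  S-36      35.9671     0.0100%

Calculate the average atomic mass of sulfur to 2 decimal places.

32.06 amu

The abundance-weighted mean is 0.949900 × 31.9721 + 0.007500 × 32.9715 + 0.042500 × 33.9679 + 0.000100 × 35.9671
= 30.37030 + 0.24729 + 1.44364 + 0.00360 = 32.06483 amu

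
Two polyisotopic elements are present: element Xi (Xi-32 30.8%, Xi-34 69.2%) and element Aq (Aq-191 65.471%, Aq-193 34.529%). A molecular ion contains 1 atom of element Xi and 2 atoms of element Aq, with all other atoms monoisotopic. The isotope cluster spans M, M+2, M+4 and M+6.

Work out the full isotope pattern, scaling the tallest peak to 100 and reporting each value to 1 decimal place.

30.3 : 100.0 : 80.2 : 18.9

Element Xi pattern (n=1): 0.3080 : 0.6920
Element Aq pattern (n=2): 0.42864518 : 0.45212963 : 0.11922518
Convolve the two distributions (both contribute in 2-u steps):
  M: 0.3080×0.42864518 = 0.132023
  M+2: 0.3080×0.45212963 + 0.6920×0.42864518 = 0.435878
  M+4: 0.3080×0.11922518 + 0.6920×0.45212963 = 0.349595
  M+6: 0.6920×0.11922518 = 0.082504
Scale to base peak (0.435878) = 100: 30.3 : 100.0 : 80.2 : 18.9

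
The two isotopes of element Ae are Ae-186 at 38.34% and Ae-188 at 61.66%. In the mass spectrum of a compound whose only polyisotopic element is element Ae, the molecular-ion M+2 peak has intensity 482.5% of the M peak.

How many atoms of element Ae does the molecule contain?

For n independent Ae atoms, I(M+2)/I(M) = n · (abundance Ae-188) / (abundance Ae-186) = n · 0.6166/0.3834.
n = 4.825 × 0.3834/0.6166 = 3.00 ≈ 3

3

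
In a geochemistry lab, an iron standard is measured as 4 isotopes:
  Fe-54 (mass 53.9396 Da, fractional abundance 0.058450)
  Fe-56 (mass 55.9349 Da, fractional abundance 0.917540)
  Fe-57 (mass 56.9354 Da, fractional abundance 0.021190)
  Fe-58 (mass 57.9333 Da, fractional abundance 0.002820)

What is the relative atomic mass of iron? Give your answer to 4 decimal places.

55.8451 Da

Ar = Σ fᵢ·mᵢ = 0.058450 × 53.9396 + 0.917540 × 55.9349 + 0.021190 × 56.9354 + 0.002820 × 57.9333
= 3.15277 + 51.32251 + 1.20646 + 0.16337 = 55.84511 Da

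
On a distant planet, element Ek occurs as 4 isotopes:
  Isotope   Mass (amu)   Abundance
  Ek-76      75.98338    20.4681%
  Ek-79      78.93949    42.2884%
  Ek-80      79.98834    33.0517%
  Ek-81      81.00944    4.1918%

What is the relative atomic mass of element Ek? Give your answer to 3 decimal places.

Ar = Σ fᵢ·mᵢ = 0.204681 × 75.98338 + 0.422884 × 78.93949 + 0.330517 × 79.98834 + 0.041918 × 81.00944
= 15.552354 + 33.382247 + 26.437506 + 3.395754 = 78.767861 amu

78.768 amu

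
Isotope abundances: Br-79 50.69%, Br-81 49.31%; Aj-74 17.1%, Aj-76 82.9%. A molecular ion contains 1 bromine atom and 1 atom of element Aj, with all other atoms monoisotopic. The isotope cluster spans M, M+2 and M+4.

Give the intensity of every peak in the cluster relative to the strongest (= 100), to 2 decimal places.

Bromine pattern (n=1): 0.5069 : 0.4931
Element Aj pattern (n=1): 0.1710 : 0.8290
Convolve the two distributions (both contribute in 2-u steps):
  M: 0.5069×0.1710 = 0.086680
  M+2: 0.5069×0.8290 + 0.4931×0.1710 = 0.504540
  M+4: 0.4931×0.8290 = 0.408780
Scale to base peak (0.504540) = 100: 17.18 : 100.00 : 81.02

17.18 : 100.00 : 81.02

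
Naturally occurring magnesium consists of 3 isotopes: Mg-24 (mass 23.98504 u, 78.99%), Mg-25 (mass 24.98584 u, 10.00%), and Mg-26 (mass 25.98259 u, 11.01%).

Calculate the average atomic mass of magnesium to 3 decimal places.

Average mass = Σ (abundance × isotope mass) = 0.7899 × 23.98504 + 0.1000 × 24.98584 + 0.1101 × 25.98259
= 18.945783 + 2.498584 + 2.860683 = 24.305050 u

24.305 u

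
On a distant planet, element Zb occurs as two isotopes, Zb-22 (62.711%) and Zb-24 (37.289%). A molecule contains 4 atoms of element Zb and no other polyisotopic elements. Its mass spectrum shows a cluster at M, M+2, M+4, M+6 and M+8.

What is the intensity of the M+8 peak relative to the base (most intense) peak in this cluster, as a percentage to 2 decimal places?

5.26%

Binomial terms of (0.62711 + 0.37289)^4: M 0.1547, M+2 0.3679, M+4 0.3281, M+6 0.1301, M+8 0.0193 → M+2 is the base peak.
P(M+2) = C(4,1) × 0.62711^3 × 0.37289^1 = 4 × 0.24662164 × 0.37289 = 0.367851 (base)
P(M+8) = C(4,4) × 0.62711^0 × 0.37289^4 = 1 × 1.0000 × 0.01933405 = 0.019334
Relative intensity = 0.019334 / 0.367851 × 100 = 5.26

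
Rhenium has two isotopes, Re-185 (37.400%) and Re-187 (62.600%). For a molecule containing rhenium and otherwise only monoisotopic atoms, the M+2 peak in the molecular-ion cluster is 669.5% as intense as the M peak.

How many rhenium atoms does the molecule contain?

4

For n independent Re atoms, I(M+2)/I(M) = n · (abundance Re-187) / (abundance Re-185) = n · 0.62600/0.37400.
n = 6.695 × 0.37400/0.62600 = 4.00 ≈ 4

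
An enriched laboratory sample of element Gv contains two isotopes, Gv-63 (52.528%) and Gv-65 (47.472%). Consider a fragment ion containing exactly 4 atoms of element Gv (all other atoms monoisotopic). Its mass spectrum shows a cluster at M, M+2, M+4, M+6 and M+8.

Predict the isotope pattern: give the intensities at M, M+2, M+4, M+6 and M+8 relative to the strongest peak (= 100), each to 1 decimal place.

20.4 : 73.8 : 100.0 : 60.2 : 13.6

The 4 Gv atoms are independent, so intensities follow the terms of (0.52528 + 0.47472)^4.
P(M) = 0.52528^4 = 0.076131
P(M+2) = 4 × 0.52528^3 × 0.47472^1 = 0.275214
P(M+4) = 6 × 0.52528^2 × 0.47472^2 = 0.373085
P(M+6) = 4 × 0.52528^1 × 0.47472^3 = 0.224783
P(M+8) = 0.47472^4 = 0.050787
The M+4 peak is largest (0.373085); scaling to 100 gives 20.4 : 73.8 : 100.0 : 60.2 : 13.6.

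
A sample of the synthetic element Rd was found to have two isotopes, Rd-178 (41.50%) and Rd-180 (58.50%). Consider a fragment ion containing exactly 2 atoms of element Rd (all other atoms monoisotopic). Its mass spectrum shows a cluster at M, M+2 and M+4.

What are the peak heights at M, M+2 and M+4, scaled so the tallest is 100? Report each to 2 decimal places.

35.47 : 100.00 : 70.48

The 2 Rd atoms are independent, so intensities follow the terms of (0.4150 + 0.5850)^2.
P(M) = 0.4150^2 = 0.172225
P(M+2) = 2 × 0.4150^1 × 0.5850^1 = 0.485550
P(M+4) = 0.5850^2 = 0.342225
The M+2 peak is largest (0.485550); scaling to 100 gives 35.47 : 100.00 : 70.48.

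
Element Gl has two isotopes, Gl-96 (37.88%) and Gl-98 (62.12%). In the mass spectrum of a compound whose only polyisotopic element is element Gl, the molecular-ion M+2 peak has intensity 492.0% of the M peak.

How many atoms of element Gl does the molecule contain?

3

The M+2/M ratio from n Gl atoms is n · q/p = n · 0.6212/0.3788.
n = 4.920 × 0.3788/0.6212 = 3.00 ≈ 3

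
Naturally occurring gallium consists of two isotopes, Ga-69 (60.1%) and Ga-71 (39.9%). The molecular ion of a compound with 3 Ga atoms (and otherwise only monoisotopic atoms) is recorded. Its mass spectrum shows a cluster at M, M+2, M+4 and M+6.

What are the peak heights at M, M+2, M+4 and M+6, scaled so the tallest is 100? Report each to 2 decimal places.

The 3 Ga atoms are independent, so intensities follow the terms of (0.601 + 0.399)^3.
P(M) = 0.601^3 = 0.217082
P(M+2) = 3 × 0.601^2 × 0.399^1 = 0.432358
P(M+4) = 3 × 0.601^1 × 0.399^2 = 0.287039
P(M+6) = 0.399^3 = 0.063521
The M+2 peak is largest (0.432358); scaling to 100 gives 50.21 : 100.00 : 66.39 : 14.69.

50.21 : 100.00 : 66.39 : 14.69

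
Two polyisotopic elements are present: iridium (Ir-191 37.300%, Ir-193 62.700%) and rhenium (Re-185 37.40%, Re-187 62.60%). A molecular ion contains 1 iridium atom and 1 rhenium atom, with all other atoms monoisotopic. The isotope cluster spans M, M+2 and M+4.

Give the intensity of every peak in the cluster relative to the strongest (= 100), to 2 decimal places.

Iridium pattern (n=1): 0.3730 : 0.6270
Rhenium pattern (n=1): 0.3740 : 0.6260
Convolve the two distributions (both contribute in 2-u steps):
  M: 0.3730×0.3740 = 0.139502
  M+2: 0.3730×0.6260 + 0.6270×0.3740 = 0.467996
  M+4: 0.6270×0.6260 = 0.392502
Scale to base peak (0.467996) = 100: 29.81 : 100.00 : 83.87

29.81 : 100.00 : 83.87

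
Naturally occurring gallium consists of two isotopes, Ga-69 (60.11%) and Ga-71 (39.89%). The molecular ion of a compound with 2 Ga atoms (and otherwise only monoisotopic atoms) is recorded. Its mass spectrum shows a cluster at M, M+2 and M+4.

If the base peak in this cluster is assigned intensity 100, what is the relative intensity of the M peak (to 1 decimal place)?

Term probabilities: M 0.3613, M+2 0.4796, M+4 0.1591. Base peak = M+2.
P(M+2) = C(2,1) × 0.6011^1 × 0.3989^1 = 2 × 0.6011 × 0.3989 = 0.479558 (base)
P(M) = C(2,0) × 0.6011^2 × 0.3989^0 = 1 × 0.36132121 × 1.0000 = 0.361321
Relative intensity = 0.361321 / 0.479558 × 100 = 75.3

75.3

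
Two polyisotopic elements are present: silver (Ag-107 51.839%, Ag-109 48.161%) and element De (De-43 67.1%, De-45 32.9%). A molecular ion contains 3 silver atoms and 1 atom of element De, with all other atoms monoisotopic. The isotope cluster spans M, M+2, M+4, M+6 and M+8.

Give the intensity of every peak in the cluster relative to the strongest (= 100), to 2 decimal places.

Silver pattern (n=3): 0.13930601 : 0.38826655 : 0.36071887 : 0.11170857
Element De pattern (n=1): 0.6710 : 0.3290
Convolve the two distributions (both contribute in 2-u steps):
  M: 0.13930601×0.6710 = 0.093474
  M+2: 0.13930601×0.3290 + 0.38826655×0.6710 = 0.306359
  M+4: 0.38826655×0.3290 + 0.36071887×0.6710 = 0.369782
  M+6: 0.36071887×0.3290 + 0.11170857×0.6710 = 0.193633
  M+8: 0.11170857×0.3290 = 0.036752
Scale to base peak (0.369782) = 100: 25.28 : 82.85 : 100.00 : 52.36 : 9.94

25.28 : 82.85 : 100.00 : 52.36 : 9.94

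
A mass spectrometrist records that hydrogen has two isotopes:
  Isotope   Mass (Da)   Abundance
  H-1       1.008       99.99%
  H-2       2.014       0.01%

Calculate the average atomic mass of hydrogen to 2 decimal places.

1.01 Da

Average mass = Σ (abundance × isotope mass) = 0.9999 × 1.008 + 0.0001 × 2.014
= 1.0079 + 0.0002 = 1.0081 Da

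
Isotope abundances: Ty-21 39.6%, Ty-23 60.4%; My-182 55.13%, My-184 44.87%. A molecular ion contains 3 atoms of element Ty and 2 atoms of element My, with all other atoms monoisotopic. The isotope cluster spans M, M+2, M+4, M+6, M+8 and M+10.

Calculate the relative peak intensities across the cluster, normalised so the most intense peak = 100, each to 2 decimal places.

5.57 : 34.58 : 84.11 : 100.00 : 57.97 : 13.10

Element Ty pattern (n=3): 0.06209914 : 0.28415059 : 0.43340141 : 0.22034886
Element My pattern (n=2): 0.30393169 : 0.49473662 : 0.20133169
Convolve the two distributions (both contribute in 2-u steps):
  M: 0.06209914×0.30393169 = 0.018874
  M+2: 0.06209914×0.49473662 + 0.28415059×0.30393169 = 0.117085
  M+4: 0.06209914×0.20133169 + 0.28415059×0.49473662 + 0.43340141×0.30393169 = 0.284807
  M+6: 0.28415059×0.20133169 + 0.43340141×0.49473662 + 0.22034886×0.30393169 = 0.338599
  M+8: 0.43340141×0.20133169 + 0.22034886×0.49473662 = 0.196272
  M+10: 0.22034886×0.20133169 = 0.044363
Scale to base peak (0.338599) = 100: 5.57 : 34.58 : 84.11 : 100.00 : 57.97 : 13.10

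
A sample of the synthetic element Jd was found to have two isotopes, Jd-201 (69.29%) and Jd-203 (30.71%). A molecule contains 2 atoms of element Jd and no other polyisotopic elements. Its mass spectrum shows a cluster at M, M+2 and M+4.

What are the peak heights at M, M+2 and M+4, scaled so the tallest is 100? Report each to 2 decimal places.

Expanding (0.6929 + 0.3071)^2:
P(M) = 0.6929^2 = 0.480110
P(M+2) = 2 × 0.6929^1 × 0.3071^1 = 0.425579
P(M+4) = 0.3071^2 = 0.094310
The M peak is largest (0.480110); scaling to 100 gives 100.00 : 88.64 : 19.64.

100.00 : 88.64 : 19.64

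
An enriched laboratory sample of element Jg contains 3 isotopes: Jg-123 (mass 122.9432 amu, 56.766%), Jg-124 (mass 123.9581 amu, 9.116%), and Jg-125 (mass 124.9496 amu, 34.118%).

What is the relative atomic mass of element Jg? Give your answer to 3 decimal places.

123.720 amu

Average mass = Σ (abundance × isotope mass) = 0.56766 × 122.9432 + 0.09116 × 123.9581 + 0.34118 × 124.9496
= 69.78994 + 11.30002 + 42.63030 = 123.72026 amu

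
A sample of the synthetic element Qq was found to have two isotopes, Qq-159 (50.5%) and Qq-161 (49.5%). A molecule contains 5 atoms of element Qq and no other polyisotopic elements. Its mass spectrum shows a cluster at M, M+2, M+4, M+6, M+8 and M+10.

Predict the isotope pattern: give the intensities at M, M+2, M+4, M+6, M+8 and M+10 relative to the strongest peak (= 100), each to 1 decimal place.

10.4 : 51.0 : 100.0 : 98.0 : 48.0 : 9.4

The 5 Qq atoms are independent, so intensities follow the terms of (0.505 + 0.495)^5.
P(M) = 0.505^5 = 0.032844
P(M+2) = 5 × 0.505^4 × 0.495^1 = 0.160968
P(M+4) = 10 × 0.505^3 × 0.495^2 = 0.315562
P(M+6) = 10 × 0.505^2 × 0.495^3 = 0.309313
P(M+8) = 5 × 0.505^1 × 0.495^4 = 0.151594
P(M+10) = 0.495^5 = 0.029718
The M+4 peak is largest (0.315562); scaling to 100 gives 10.4 : 51.0 : 100.0 : 98.0 : 48.0 : 9.4.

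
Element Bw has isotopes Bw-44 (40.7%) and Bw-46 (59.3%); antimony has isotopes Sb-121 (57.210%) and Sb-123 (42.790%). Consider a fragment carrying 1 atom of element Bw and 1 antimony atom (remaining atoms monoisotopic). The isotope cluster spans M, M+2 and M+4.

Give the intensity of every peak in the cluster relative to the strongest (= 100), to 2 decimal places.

45.35 : 100.00 : 49.42

Element Bw pattern (n=1): 0.4070 : 0.5930
Antimony pattern (n=1): 0.5721 : 0.4279
Convolve the two distributions (both contribute in 2-u steps):
  M: 0.4070×0.5721 = 0.232845
  M+2: 0.4070×0.4279 + 0.5930×0.5721 = 0.513411
  M+4: 0.5930×0.4279 = 0.253745
Scale to base peak (0.513411) = 100: 45.35 : 100.00 : 49.42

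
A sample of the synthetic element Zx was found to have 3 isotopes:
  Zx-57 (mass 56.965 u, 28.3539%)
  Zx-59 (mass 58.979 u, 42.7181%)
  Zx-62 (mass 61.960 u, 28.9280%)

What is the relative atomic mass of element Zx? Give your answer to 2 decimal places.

59.27 u

Ar = Σ fᵢ·mᵢ = 0.283539 × 56.965 + 0.427181 × 58.979 + 0.289280 × 61.960
= 16.1518 + 25.1947 + 17.9238 = 59.2703 u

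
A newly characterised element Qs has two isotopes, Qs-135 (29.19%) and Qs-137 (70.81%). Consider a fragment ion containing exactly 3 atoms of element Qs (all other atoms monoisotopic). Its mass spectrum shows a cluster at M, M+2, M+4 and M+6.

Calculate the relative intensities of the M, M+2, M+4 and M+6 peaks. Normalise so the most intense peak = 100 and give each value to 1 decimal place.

Each Qs atom is independently Qs-135 (p = 0.2919) or Qs-137 (q = 0.7081); the cluster is the binomial expansion (p + q)^3.
P(M) = 0.2919^3 = 0.024872
P(M+2) = 3 × 0.2919^2 × 0.7081^1 = 0.181002
P(M+4) = 3 × 0.2919^1 × 0.7081^2 = 0.439081
P(M+6) = 0.7081^3 = 0.355045
The M+4 peak is largest (0.439081); scaling to 100 gives 5.7 : 41.2 : 100.0 : 80.9.

5.7 : 41.2 : 100.0 : 80.9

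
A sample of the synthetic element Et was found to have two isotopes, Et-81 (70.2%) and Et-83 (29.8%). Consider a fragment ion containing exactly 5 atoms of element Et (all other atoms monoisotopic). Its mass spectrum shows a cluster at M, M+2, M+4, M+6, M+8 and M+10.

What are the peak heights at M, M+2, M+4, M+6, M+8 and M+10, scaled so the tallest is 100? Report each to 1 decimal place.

Each Et atom is independently Et-81 (p = 0.702) or Et-83 (q = 0.298); the cluster is the binomial expansion (p + q)^5.
P(M) = 0.702^5 = 0.170485
P(M+2) = 5 × 0.702^4 × 0.298^1 = 0.361855
P(M+4) = 10 × 0.702^3 × 0.298^2 = 0.307216
P(M+6) = 10 × 0.702^2 × 0.298^3 = 0.130414
P(M+8) = 5 × 0.702^1 × 0.298^4 = 0.027680
P(M+10) = 0.298^5 = 0.002350
The M+2 peak is largest (0.361855); scaling to 100 gives 47.1 : 100.0 : 84.9 : 36.0 : 7.6 : 0.6.

47.1 : 100.0 : 84.9 : 36.0 : 7.6 : 0.6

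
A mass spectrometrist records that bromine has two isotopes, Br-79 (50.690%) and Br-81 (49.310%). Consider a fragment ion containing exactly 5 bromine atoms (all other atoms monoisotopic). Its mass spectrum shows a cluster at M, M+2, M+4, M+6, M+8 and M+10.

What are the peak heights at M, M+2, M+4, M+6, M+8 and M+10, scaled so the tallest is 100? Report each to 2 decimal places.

The 5 Br atoms are independent, so intensities follow the terms of (0.50690 + 0.49310)^5.
P(M) = 0.50690^5 = 0.033467
P(M+2) = 5 × 0.50690^4 × 0.49310^1 = 0.162777
P(M+4) = 10 × 0.50690^3 × 0.49310^2 = 0.316692
P(M+6) = 10 × 0.50690^2 × 0.49310^3 = 0.308070
P(M+8) = 5 × 0.50690^1 × 0.49310^4 = 0.149842
P(M+10) = 0.49310^5 = 0.029152
The M+4 peak is largest (0.316692); scaling to 100 gives 10.57 : 51.40 : 100.00 : 97.28 : 47.31 : 9.21.

10.57 : 51.40 : 100.00 : 97.28 : 47.31 : 9.21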